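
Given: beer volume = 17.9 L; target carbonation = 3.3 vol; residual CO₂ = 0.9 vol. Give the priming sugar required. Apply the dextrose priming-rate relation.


sugar = (target − residual)·4.0·V
sugar = (3.3 − 0.9)·4.0·17.9

171.8400 g


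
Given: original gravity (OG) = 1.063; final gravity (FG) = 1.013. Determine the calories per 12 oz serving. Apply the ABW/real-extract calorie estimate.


ABW = (OG−FG)·131.25·0.79/FG;  °P = 259 − 259/SG (for OG→OE and FG→AE);  RE = 0.1808·OE + 0.8192·AE;  Cal = (6.9·ABW + 4·(RE−0.1))·FG·3.55
ABW = (1.063 − 1.013)·131.25·0.79/1.013 = 5.1178
OE = 259 − 259/1.063 = 15.3500 °P
AE = 259 − 259/1.013 = 3.3238 °P
RE = 0.1808·15.3500 + 0.8192·3.3238 = 5.4981 °P
Cal = (6.9·5.1178 + 4·(5.4981−0.1))·1.013·3.55

204.6411 kcal


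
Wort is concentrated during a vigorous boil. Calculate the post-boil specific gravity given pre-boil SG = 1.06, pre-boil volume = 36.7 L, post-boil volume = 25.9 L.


SG_post = 1 + (SG_pre − 1)·V_pre/V_post
pts_pre = (1.06 − 1)·1000 = 60.0000
pts_post = 60.0000·36.7/25.9 = 85.0193
SG_post = 1 + 85.0193/1000

1.0850


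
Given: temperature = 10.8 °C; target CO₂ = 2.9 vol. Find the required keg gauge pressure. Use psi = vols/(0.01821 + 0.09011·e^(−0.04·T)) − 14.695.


psi = 2.9/(0.01821 + 0.09011·e^(−0.04·10.8)) − 14.695

23.1096 psi


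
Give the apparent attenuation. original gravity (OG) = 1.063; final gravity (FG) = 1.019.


AA = (OG − FG)/(OG − 1) · 100
AA = (1.063 − 1.019)/(1.063 − 1) · 100

69.8413 %


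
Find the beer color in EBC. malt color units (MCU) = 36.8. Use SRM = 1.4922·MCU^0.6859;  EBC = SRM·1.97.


SRM = 1.4922·36.8^0.6859 = 17.6947
EBC = 17.6947·1.97

34.8585 EBC


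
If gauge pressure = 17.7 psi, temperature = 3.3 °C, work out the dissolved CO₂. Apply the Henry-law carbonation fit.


vols = (P + 14.695)·(0.01821 + 0.09011·e^(−0.04·T))
vols = (17.7 + 14.695)·(0.01821 + 0.09011·e^(−0.04·3.3))

3.1481 volumes


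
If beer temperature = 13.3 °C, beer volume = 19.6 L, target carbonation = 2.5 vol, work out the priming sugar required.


residual = 14.695·(0.01821 + 0.09011·e^(−0.04·T));  sugar = (target − residual)·4.0·V
residual = 14.695·(0.01821 + 0.09011·e^(−0.04·13.3)) = 1.0454
sugar = (2.5 − 1.0454)·4.0·19.6

114.0367 g


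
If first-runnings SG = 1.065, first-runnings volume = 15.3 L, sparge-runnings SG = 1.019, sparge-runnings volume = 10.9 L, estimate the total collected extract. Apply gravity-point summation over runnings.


total = Σ (SG_i − 1)·1000·V_i
first = (1.065 − 1)·1000·15.3 = 994.5000
sparge = (1.019 − 1)·1000·10.9 = 207.1000
total = 994.5000 + 207.1000

1201.6000 gravity·L


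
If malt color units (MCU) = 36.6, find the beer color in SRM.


SRM = 1.4922 · MCU^0.6859
SRM = 1.4922 · 36.6^0.6859

17.6286 SRM


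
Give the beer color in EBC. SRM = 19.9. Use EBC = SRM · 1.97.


EBC = 19.9 · 1.97

39.2030 EBC


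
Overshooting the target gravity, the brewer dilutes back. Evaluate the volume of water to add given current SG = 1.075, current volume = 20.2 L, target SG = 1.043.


V_water = V·((SG_curr − 1)/(SG_target − 1) − 1)
V_water = 20.2·((1.075 − 1)/(1.043 − 1) − 1)

15.0326 L


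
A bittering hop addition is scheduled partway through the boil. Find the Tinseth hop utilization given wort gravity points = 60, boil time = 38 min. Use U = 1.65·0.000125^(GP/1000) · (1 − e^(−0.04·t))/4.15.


bigness = 1.65·0.000125^(60/1000) = 0.9623
boil_factor = (1 − e^(−0.04·38))/4.15 = 0.1883
U = 0.9623 · 0.1883

0.1812


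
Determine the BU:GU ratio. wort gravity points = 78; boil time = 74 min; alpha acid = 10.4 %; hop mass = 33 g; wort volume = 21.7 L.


U = 1.65·0.000125^(GP/1000)·(1−e^(−0.04t))/4.15;  IBU = (α/100)·m·U·1000/V;  BU:GU = IBU/GP
U = 1.65·0.000125^(78/1000)·(1−e^(−0.04·74))/4.15 = 0.1870
IBU = (10.4/100)·33·0.1870·1000/21.7 = 29.5783
BU:GU = 29.5783/78

0.3792


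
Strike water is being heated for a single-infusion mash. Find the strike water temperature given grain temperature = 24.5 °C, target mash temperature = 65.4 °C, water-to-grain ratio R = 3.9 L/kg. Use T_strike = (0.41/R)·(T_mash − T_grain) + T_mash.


T_strike = (0.41/3.9)·(65.4 − 24.5) + 65.4

69.6997 °C


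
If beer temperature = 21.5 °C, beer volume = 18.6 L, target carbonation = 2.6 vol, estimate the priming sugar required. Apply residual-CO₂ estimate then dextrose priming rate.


residual = 14.695·(0.01821 + 0.09011·e^(−0.04·T));  sugar = (target − residual)·4.0·V
residual = 14.695·(0.01821 + 0.09011·e^(−0.04·21.5)) = 0.8279
sugar = (2.6 − 0.8279)·4.0·18.6

131.8418 g


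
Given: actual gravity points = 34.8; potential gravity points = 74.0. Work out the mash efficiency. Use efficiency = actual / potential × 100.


efficiency = 34.8 / 74.0 × 100

47.0270 %


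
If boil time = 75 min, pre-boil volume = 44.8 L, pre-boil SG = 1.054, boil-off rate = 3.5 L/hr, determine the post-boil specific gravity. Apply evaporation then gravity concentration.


V_post = V_pre − rate·(t/60);  SG_post = 1 + (SG_pre−1)·V_pre/V_post
V_post = 44.8 − 3.5·(75/60) = 40.4250
SG_post = 1 + (1.054 − 1)·44.8/40.4250

1.0598


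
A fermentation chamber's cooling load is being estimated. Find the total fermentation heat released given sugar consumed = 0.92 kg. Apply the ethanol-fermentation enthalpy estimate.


Q = m_sugar · 590 kJ/kg
Q = 0.92 · 590

542.8000 kJ


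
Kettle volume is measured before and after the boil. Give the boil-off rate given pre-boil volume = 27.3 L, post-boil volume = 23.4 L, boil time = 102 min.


rate = (V_pre − V_post) / (t_min/60)
rate = (27.3 − 23.4) / (102/60)

2.2941 L/hr


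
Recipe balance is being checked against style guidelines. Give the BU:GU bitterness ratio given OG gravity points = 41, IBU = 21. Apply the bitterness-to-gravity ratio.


BU:GU = IBU / OG_points
BU:GU = 21 / 41

0.5122


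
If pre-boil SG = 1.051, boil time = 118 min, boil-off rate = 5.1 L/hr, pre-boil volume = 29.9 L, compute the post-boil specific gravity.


V_post = V_pre − rate·(t/60);  SG_post = 1 + (SG_pre−1)·V_pre/V_post
V_post = 29.9 − 5.1·(118/60) = 19.8700
SG_post = 1 + (1.051 − 1)·29.9/19.8700

1.0767


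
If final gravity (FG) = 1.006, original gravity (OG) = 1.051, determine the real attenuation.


AA = (OG−FG)/(OG−1)·100;  RA = AA·0.8192
AA = (1.051 − 1.006)/(1.051 − 1)·100 = 88.2353
RA = 88.2353·0.8192

72.2824 %


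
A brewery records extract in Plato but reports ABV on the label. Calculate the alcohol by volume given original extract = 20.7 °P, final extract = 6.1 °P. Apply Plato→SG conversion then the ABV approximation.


SG = 259/(259 − P);  ABV = (OG − FG)·131.25
OG = 259/(259 − 20.7) = 1.0869
FG = 259/(259 − 6.1) = 1.0241
ABV = (1.0869 − 1.0241)·131.25

8.2353 % ABV


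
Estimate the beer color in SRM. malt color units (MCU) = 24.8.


SRM = 1.4922 · MCU^0.6859
SRM = 1.4922 · 24.8^0.6859

13.4984 SRM


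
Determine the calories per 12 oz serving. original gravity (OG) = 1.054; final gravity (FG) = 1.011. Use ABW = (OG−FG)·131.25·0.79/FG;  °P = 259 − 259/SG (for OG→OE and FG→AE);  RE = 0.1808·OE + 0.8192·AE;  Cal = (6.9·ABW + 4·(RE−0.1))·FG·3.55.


ABW = (1.054 − 1.011)·131.25·0.79/1.011 = 4.4101
OE = 259 − 259/1.054 = 13.2694 °P
AE = 259 − 259/1.011 = 2.8180 °P
RE = 0.1808·13.2694 + 0.8192·2.8180 = 4.7076 °P
Cal = (6.9·4.4101 + 4·(4.7076−0.1))·1.011·3.55

175.3605 kcal


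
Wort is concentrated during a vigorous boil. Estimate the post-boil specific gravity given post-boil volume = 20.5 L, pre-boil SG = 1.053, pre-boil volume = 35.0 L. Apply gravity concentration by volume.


SG_post = 1 + (SG_pre − 1)·V_pre/V_post
pts_pre = (1.053 − 1)·1000 = 53.0000
pts_post = 53.0000·35.0/20.5 = 90.4878
SG_post = 1 + 90.4878/1000

1.0905


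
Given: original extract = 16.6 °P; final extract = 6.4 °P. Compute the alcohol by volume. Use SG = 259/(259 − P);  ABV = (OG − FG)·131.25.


OG = 259/(259 − 16.6) = 1.0685
FG = 259/(259 − 6.4) = 1.0253
ABV = (1.0685 − 1.0253)·131.25

5.6628 % ABV


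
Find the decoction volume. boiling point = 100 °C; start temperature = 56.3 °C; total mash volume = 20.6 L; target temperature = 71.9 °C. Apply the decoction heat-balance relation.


V_dec = V_total·(T_target − T_start)/(T_boil − T_start)
V_dec = 20.6·(71.9 − 56.3)/(100 − 56.3)

7.3538 L


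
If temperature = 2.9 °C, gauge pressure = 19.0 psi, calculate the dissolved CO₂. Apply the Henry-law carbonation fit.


vols = (P + 14.695)·(0.01821 + 0.09011·e^(−0.04·T))
vols = (19.0 + 14.695)·(0.01821 + 0.09011·e^(−0.04·2.9))

3.3173 volumes


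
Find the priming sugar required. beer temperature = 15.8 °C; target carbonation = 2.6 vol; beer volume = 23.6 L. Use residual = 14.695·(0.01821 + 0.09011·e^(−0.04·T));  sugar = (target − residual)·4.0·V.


residual = 14.695·(0.01821 + 0.09011·e^(−0.04·15.8)) = 0.9714
sugar = (2.6 − 0.9714)·4.0·23.6

153.7373 g


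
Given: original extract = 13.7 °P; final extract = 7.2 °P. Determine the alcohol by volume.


SG = 259/(259 − P);  ABV = (OG − FG)·131.25
OG = 259/(259 − 13.7) = 1.0558
FG = 259/(259 − 7.2) = 1.0286
ABV = (1.0558 − 1.0286)·131.25

3.5773 % ABV


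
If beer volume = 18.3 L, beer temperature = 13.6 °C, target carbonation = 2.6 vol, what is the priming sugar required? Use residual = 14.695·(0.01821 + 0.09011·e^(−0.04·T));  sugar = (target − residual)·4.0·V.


residual = 14.695·(0.01821 + 0.09011·e^(−0.04·13.6)) = 1.0362
sugar = (2.6 − 1.0362)·4.0·18.3

114.4723 g


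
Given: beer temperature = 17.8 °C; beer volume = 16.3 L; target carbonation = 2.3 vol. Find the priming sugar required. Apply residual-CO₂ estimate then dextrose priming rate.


residual = 14.695·(0.01821 + 0.09011·e^(−0.04·T));  sugar = (target − residual)·4.0·V
residual = 14.695·(0.01821 + 0.09011·e^(−0.04·17.8)) = 0.9173
sugar = (2.3 − 0.9173)·4.0·16.3

90.1511 g


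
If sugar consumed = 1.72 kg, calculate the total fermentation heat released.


Q = m_sugar · 590 kJ/kg
Q = 1.72 · 590

1014.8000 kJ


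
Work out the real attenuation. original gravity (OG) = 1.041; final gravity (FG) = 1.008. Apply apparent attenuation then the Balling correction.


AA = (OG−FG)/(OG−1)·100;  RA = AA·0.8192
AA = (1.041 − 1.008)/(1.041 − 1)·100 = 80.4878
RA = 80.4878·0.8192

65.9356 %


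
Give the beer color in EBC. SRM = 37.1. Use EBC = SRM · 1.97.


EBC = 37.1 · 1.97

73.0870 EBC


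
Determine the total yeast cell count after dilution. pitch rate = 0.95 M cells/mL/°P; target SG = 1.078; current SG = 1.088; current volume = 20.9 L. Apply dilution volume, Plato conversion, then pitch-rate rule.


V_w = V·((SG_c−1)/(SG_t−1)−1);  °P = 259 − 259/SG_t;  cells = rate·(V+V_w)·°P
V_w = 20.9·((1.088−1)/(1.078−1)−1) = 2.6795
V_final = 20.9 + 2.6795 = 23.5795
°P = 259 − 259/1.078 = 18.7403
cells = 0.95·23.5795·18.7403

419.7914 billion cells


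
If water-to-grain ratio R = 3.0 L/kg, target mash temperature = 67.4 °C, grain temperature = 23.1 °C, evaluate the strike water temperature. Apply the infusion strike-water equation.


T_strike = (0.41/R)·(T_mash − T_grain) + T_mash
T_strike = (0.41/3.0)·(67.4 − 23.1) + 67.4

73.4543 °C


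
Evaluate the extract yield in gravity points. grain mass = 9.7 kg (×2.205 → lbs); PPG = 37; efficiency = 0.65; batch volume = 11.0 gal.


points = lbs × PPG × eff / vol
lbs = 9.7 × 2.205 = 21.3885
points = 21.3885 × 37 × 0.65 / 11.0

46.7630 points


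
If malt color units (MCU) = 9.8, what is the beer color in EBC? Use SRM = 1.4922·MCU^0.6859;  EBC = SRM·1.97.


SRM = 1.4922·9.8^0.6859 = 7.1402
EBC = 7.1402·1.97

14.0661 EBC


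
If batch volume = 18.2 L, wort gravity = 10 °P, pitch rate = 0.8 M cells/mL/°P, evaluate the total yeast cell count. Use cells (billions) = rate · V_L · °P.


cells = 0.8 · 18.2 · 10

145.6000 billion cells


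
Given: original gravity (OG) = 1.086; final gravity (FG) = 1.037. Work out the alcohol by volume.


ABV = (OG − FG) · 131.25
ABV = (1.086 − 1.037) · 131.25

6.4313 % ABV


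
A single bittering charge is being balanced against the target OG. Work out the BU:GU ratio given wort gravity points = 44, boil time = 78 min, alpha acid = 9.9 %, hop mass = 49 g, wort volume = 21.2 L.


U = 1.65·0.000125^(GP/1000)·(1−e^(−0.04t))/4.15;  IBU = (α/100)·m·U·1000/V;  BU:GU = IBU/GP
U = 1.65·0.000125^(44/1000)·(1−e^(−0.04·78))/4.15 = 0.2559
IBU = (9.9/100)·49·0.2559·1000/21.2 = 58.5574
BU:GU = 58.5574/44

1.3309


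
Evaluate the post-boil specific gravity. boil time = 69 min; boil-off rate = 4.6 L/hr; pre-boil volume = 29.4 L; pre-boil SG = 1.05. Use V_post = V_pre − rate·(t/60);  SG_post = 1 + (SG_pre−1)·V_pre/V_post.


V_post = 29.4 − 4.6·(69/60) = 24.1100
SG_post = 1 + (1.05 − 1)·29.4/24.1100

1.0610


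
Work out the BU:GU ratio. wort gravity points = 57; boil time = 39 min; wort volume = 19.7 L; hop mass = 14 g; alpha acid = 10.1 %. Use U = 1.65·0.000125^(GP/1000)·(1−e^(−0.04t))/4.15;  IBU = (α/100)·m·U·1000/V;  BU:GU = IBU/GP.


U = 1.65·0.000125^(57/1000)·(1−e^(−0.04·39))/4.15 = 0.1882
IBU = (10.1/100)·14·0.1882·1000/19.7 = 13.5050
BU:GU = 13.5050/57

0.2369


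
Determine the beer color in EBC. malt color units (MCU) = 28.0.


SRM = 1.4922·MCU^0.6859;  EBC = SRM·1.97
SRM = 1.4922·28.0^0.6859 = 14.6701
EBC = 14.6701·1.97

28.9001 EBC


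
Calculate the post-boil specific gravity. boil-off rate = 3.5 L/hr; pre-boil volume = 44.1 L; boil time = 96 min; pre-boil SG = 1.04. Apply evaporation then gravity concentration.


V_post = V_pre − rate·(t/60);  SG_post = 1 + (SG_pre−1)·V_pre/V_post
V_post = 44.1 − 3.5·(96/60) = 38.5000
SG_post = 1 + (1.04 − 1)·44.1/38.5000

1.0458


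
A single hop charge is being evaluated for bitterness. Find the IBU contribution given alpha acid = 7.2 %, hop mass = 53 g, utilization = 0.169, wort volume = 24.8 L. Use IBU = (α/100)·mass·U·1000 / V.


IBU = (7.2/100)·53·0.169·1000 / 24.8

26.0042 IBU


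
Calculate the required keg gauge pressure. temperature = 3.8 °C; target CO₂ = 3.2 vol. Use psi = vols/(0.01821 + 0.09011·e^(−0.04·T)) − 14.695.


psi = 3.2/(0.01821 + 0.09011·e^(−0.04·3.8)) − 14.695

18.7731 psi


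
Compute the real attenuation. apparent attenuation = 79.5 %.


RA = AA · 0.8192
RA = 79.5 · 0.8192

65.1264 %


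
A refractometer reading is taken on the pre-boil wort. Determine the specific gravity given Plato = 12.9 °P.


SG = 259/(259 − P)
SG = 259/(259 − 12.9)

1.0524


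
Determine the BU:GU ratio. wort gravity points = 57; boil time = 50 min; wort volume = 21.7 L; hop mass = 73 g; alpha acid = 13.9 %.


U = 1.65·0.000125^(GP/1000)·(1−e^(−0.04t))/4.15;  IBU = (α/100)·m·U·1000/V;  BU:GU = IBU/GP
U = 1.65·0.000125^(57/1000)·(1−e^(−0.04·50))/4.15 = 0.2060
IBU = (13.9/100)·73·0.2060·1000/21.7 = 96.3131
BU:GU = 96.3131/57

1.6897


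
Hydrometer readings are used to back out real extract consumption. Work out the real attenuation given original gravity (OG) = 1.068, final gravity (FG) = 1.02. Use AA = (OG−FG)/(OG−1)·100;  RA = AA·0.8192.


AA = (1.068 − 1.02)/(1.068 − 1)·100 = 70.5882
RA = 70.5882·0.8192

57.8259 %


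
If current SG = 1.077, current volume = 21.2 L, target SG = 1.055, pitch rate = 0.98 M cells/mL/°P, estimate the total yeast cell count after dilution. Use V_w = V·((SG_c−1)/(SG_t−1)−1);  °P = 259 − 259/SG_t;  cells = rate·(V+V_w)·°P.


V_w = 21.2·((1.077−1)/(1.055−1)−1) = 8.4800
V_final = 21.2 + 8.4800 = 29.6800
°P = 259 − 259/1.055 = 13.5024
cells = 0.98·29.6800·13.5024

392.7353 billion cells


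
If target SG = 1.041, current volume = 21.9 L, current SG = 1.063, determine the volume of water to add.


V_water = V·((SG_curr − 1)/(SG_target − 1) − 1)
V_water = 21.9·((1.063 − 1)/(1.041 − 1) − 1)

11.7512 L


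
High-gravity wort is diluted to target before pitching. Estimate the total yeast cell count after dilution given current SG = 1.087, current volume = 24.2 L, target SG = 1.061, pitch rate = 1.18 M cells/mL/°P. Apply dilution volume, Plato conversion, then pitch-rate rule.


V_w = V·((SG_c−1)/(SG_t−1)−1);  °P = 259 − 259/SG_t;  cells = rate·(V+V_w)·°P
V_w = 24.2·((1.087−1)/(1.061−1)−1) = 10.3148
V_final = 24.2 + 10.3148 = 34.5148
°P = 259 − 259/1.061 = 14.8907
cells = 1.18·34.5148·14.8907

606.4584 billion cells


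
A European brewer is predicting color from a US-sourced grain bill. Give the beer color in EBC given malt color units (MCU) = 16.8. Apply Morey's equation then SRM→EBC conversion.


SRM = 1.4922·MCU^0.6859;  EBC = SRM·1.97
SRM = 1.4922·16.8^0.6859 = 10.3340
EBC = 10.3340·1.97

20.3579 EBC


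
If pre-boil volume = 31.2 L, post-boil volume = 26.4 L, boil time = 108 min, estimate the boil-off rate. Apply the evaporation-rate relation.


rate = (V_pre − V_post) / (t_min/60)
rate = (31.2 − 26.4) / (108/60)

2.6667 L/hr


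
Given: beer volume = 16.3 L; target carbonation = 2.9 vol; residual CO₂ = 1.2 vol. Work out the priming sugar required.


sugar = (target − residual)·4.0·V
sugar = (2.9 − 1.2)·4.0·16.3

110.8400 g


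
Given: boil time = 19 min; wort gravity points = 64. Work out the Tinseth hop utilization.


U = 1.65·0.000125^(GP/1000) · (1 − e^(−0.04·t))/4.15
bigness = 1.65·0.000125^(64/1000) = 0.9283
boil_factor = (1 − e^(−0.04·19))/4.15 = 0.1283
U = 0.9283 · 0.1283

0.1191


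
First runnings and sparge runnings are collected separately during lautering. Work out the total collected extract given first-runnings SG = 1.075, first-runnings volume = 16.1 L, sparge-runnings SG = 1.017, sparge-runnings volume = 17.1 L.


total = Σ (SG_i − 1)·1000·V_i
first = (1.075 − 1)·1000·16.1 = 1207.5000
sparge = (1.017 − 1)·1000·17.1 = 290.7000
total = 1207.5000 + 290.7000

1498.2000 gravity·L


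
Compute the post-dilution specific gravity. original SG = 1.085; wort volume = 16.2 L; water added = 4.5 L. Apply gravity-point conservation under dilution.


SG_new = 1 + (SG_old − 1)·V_old/(V_old + V_water)
pts = (1.085 − 1)·1000·16.2/(16.2 + 4.5) = 66.5217
SG_new = 1 + 66.5217/1000

1.0665


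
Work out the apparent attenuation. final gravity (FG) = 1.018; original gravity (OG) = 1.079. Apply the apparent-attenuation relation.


AA = (OG − FG)/(OG − 1) · 100
AA = (1.079 − 1.018)/(1.079 − 1) · 100

77.2152 %


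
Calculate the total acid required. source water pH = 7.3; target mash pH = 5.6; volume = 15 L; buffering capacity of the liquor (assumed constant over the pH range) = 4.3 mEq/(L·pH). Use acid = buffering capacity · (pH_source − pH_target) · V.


acid = 4.3 · (7.3 − 5.6) · 15

109.6500 mEq


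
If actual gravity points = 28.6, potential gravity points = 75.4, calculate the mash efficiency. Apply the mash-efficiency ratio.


efficiency = actual / potential × 100
efficiency = 28.6 / 75.4 × 100

37.9310 %


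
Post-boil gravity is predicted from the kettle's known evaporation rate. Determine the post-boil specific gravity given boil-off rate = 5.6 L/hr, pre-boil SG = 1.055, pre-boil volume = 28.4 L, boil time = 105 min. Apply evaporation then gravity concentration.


V_post = V_pre − rate·(t/60);  SG_post = 1 + (SG_pre−1)·V_pre/V_post
V_post = 28.4 − 5.6·(105/60) = 18.6000
SG_post = 1 + (1.055 − 1)·28.4/18.6000

1.0840


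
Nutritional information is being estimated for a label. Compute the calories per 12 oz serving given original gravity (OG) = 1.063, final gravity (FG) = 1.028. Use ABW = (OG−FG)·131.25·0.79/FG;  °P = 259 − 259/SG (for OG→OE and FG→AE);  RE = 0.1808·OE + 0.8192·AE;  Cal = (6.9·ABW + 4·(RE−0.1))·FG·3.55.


ABW = (1.063 − 1.028)·131.25·0.79/1.028 = 3.5302
OE = 259 − 259/1.063 = 15.3500 °P
AE = 259 − 259/1.028 = 7.0545 °P
RE = 0.1808·15.3500 + 0.8192·7.0545 = 8.5543 °P
Cal = (6.9·3.5302 + 4·(8.5543−0.1))·1.028·3.55

212.3063 kcal


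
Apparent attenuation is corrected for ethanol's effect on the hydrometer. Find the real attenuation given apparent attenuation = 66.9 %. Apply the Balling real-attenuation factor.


RA = AA · 0.8192
RA = 66.9 · 0.8192

54.8045 %


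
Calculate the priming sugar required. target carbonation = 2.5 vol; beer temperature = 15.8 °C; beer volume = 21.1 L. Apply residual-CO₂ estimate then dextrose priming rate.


residual = 14.695·(0.01821 + 0.09011·e^(−0.04·T));  sugar = (target − residual)·4.0·V
residual = 14.695·(0.01821 + 0.09011·e^(−0.04·15.8)) = 0.9714
sugar = (2.5 − 0.9714)·4.0·21.1

129.0116 g


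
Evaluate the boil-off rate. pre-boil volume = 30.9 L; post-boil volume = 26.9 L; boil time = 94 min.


rate = (V_pre − V_post) / (t_min/60)
rate = (30.9 − 26.9) / (94/60)

2.5532 L/hr


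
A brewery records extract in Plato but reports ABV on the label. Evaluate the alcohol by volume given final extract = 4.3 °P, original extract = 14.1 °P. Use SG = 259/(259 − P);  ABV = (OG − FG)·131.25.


OG = 259/(259 − 14.1) = 1.0576
FG = 259/(259 − 4.3) = 1.0169
ABV = (1.0576 − 1.0169)·131.25

5.3408 % ABV


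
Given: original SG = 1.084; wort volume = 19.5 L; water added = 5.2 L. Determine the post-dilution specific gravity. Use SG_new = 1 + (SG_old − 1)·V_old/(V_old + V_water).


pts = (1.084 − 1)·1000·19.5/(19.5 + 5.2) = 66.3158
SG_new = 1 + 66.3158/1000

1.0663


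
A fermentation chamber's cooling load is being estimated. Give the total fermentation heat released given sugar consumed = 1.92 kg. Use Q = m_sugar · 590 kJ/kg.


Q = 1.92 · 590

1132.8000 kJ


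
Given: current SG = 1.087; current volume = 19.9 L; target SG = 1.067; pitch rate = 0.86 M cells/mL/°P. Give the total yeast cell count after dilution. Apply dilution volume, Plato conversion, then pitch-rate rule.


V_w = V·((SG_c−1)/(SG_t−1)−1);  °P = 259 − 259/SG_t;  cells = rate·(V+V_w)·°P
V_w = 19.9·((1.087−1)/(1.067−1)−1) = 5.9403
V_final = 19.9 + 5.9403 = 25.8403
°P = 259 − 259/1.067 = 16.2634
cells = 0.86·25.8403·16.2634

361.4150 billion cells


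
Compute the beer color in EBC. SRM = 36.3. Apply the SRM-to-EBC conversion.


EBC = SRM · 1.97
EBC = 36.3 · 1.97

71.5110 EBC


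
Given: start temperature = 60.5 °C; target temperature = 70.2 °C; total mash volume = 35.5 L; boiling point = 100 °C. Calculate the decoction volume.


V_dec = V_total·(T_target − T_start)/(T_boil − T_start)
V_dec = 35.5·(70.2 − 60.5)/(100 − 60.5)

8.7177 L


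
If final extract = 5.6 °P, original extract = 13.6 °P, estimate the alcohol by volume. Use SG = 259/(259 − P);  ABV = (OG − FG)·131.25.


OG = 259/(259 − 13.6) = 1.0554
FG = 259/(259 − 5.6) = 1.0221
ABV = (1.0554 − 1.0221)·131.25

4.3733 % ABV


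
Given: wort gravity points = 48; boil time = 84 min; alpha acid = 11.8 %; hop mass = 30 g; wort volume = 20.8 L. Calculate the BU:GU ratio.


U = 1.65·0.000125^(GP/1000)·(1−e^(−0.04t))/4.15;  IBU = (α/100)·m·U·1000/V;  BU:GU = IBU/GP
U = 1.65·0.000125^(48/1000)·(1−e^(−0.04·84))/4.15 = 0.2493
IBU = (11.8/100)·30·0.2493·1000/20.8 = 42.4301
BU:GU = 42.4301/48

0.8840


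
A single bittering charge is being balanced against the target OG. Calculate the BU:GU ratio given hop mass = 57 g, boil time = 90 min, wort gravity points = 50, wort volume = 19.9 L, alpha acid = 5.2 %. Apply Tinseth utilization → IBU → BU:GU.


U = 1.65·0.000125^(GP/1000)·(1−e^(−0.04t))/4.15;  IBU = (α/100)·m·U·1000/V;  BU:GU = IBU/GP
U = 1.65·0.000125^(50/1000)·(1−e^(−0.04·90))/4.15 = 0.2467
IBU = (5.2/100)·57·0.2467·1000/19.9 = 36.7515
BU:GU = 36.7515/50

0.7350


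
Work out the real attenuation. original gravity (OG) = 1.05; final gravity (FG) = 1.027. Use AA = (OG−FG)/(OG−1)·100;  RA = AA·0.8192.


AA = (1.05 − 1.027)/(1.05 − 1)·100 = 46.0000
RA = 46.0000·0.8192

37.6832 %


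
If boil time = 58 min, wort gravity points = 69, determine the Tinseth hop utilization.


U = 1.65·0.000125^(GP/1000) · (1 − e^(−0.04·t))/4.15
bigness = 1.65·0.000125^(69/1000) = 0.8875
boil_factor = (1 − e^(−0.04·58))/4.15 = 0.2173
U = 0.8875 · 0.2173

0.1928


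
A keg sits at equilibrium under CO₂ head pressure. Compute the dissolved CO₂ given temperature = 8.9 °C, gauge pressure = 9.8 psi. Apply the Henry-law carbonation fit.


vols = (P + 14.695)·(0.01821 + 0.09011·e^(−0.04·T))
vols = (9.8 + 14.695)·(0.01821 + 0.09011·e^(−0.04·8.9))

1.9922 volumes


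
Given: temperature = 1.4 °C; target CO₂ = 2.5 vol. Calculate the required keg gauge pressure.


psi = vols/(0.01821 + 0.09011·e^(−0.04·T)) − 14.695
psi = 2.5/(0.01821 + 0.09011·e^(−0.04·1.4)) − 14.695

9.4800 psi


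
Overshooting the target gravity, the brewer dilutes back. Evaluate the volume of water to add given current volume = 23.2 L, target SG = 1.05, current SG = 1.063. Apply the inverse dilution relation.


V_water = V·((SG_curr − 1)/(SG_target − 1) − 1)
V_water = 23.2·((1.063 − 1)/(1.05 − 1) − 1)

6.0320 L


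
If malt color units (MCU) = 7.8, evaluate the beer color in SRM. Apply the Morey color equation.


SRM = 1.4922 · MCU^0.6859
SRM = 1.4922 · 7.8^0.6859

6.1054 SRM


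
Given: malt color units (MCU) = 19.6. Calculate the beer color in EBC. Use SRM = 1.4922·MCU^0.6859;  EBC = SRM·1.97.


SRM = 1.4922·19.6^0.6859 = 11.4864
EBC = 11.4864·1.97

22.6283 EBC


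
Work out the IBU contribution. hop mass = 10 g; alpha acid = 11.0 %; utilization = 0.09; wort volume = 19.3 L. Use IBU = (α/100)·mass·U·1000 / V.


IBU = (11.0/100)·10·0.09·1000 / 19.3

5.1295 IBU


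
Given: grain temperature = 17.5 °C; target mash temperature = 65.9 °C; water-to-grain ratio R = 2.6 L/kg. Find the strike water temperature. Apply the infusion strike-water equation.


T_strike = (0.41/R)·(T_mash − T_grain) + T_mash
T_strike = (0.41/2.6)·(65.9 − 17.5) + 65.9

73.5323 °C


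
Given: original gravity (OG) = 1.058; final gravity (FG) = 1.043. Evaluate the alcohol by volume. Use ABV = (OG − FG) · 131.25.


ABV = (1.058 − 1.043) · 131.25

1.9688 % ABV


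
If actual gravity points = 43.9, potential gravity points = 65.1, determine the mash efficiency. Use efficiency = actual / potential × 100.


efficiency = 43.9 / 65.1 × 100

67.4347 %


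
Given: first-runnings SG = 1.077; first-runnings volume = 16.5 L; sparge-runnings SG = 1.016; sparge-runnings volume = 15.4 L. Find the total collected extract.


total = Σ (SG_i − 1)·1000·V_i
first = (1.077 − 1)·1000·16.5 = 1270.5000
sparge = (1.016 − 1)·1000·15.4 = 246.4000
total = 1270.5000 + 246.4000

1516.9000 gravity·L


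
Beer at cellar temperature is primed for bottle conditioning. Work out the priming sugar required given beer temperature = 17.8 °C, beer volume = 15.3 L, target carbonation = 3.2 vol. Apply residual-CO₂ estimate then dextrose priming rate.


residual = 14.695·(0.01821 + 0.09011·e^(−0.04·T));  sugar = (target − residual)·4.0·V
residual = 14.695·(0.01821 + 0.09011·e^(−0.04·17.8)) = 0.9173
sugar = (3.2 − 0.9173)·4.0·15.3

139.7004 g


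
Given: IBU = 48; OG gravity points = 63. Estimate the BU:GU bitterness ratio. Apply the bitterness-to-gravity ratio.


BU:GU = IBU / OG_points
BU:GU = 48 / 63

0.7619


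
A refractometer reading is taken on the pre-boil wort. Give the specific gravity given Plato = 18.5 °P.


SG = 259/(259 − P)
SG = 259/(259 − 18.5)

1.0769


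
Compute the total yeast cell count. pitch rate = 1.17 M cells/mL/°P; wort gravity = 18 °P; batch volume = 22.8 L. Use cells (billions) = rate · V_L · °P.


cells = 1.17 · 22.8 · 18

480.1680 billion cells


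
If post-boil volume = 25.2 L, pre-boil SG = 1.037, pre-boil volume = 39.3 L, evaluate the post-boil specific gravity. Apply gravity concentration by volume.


SG_post = 1 + (SG_pre − 1)·V_pre/V_post
pts_pre = (1.037 − 1)·1000 = 37.0000
pts_post = 37.0000·39.3/25.2 = 57.7024
SG_post = 1 + 57.7024/1000

1.0577


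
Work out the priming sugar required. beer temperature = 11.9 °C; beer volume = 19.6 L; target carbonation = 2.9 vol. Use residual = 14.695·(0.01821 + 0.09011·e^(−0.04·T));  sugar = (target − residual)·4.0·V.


residual = 14.695·(0.01821 + 0.09011·e^(−0.04·11.9)) = 1.0903
sugar = (2.9 − 1.0903)·4.0·19.6

141.8842 g


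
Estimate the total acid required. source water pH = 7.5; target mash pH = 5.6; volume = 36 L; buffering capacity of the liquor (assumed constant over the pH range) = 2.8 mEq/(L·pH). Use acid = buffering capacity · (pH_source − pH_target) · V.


acid = 2.8 · (7.5 − 5.6) · 36

191.5200 mEq


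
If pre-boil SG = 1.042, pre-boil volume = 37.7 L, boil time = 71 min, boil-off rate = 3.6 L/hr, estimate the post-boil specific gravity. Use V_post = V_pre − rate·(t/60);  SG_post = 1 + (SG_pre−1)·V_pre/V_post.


V_post = 37.7 − 3.6·(71/60) = 33.4400
SG_post = 1 + (1.042 − 1)·37.7/33.4400

1.0474


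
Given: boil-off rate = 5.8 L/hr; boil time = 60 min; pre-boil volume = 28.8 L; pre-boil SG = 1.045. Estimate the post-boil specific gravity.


V_post = V_pre − rate·(t/60);  SG_post = 1 + (SG_pre−1)·V_pre/V_post
V_post = 28.8 − 5.8·(60/60) = 23.0000
SG_post = 1 + (1.045 − 1)·28.8/23.0000

1.0563


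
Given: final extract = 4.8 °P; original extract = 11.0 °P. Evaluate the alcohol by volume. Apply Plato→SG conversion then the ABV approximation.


SG = 259/(259 − P);  ABV = (OG − FG)·131.25
OG = 259/(259 − 11.0) = 1.0444
FG = 259/(259 − 4.8) = 1.0189
ABV = (1.0444 − 1.0189)·131.25

3.3432 % ABV


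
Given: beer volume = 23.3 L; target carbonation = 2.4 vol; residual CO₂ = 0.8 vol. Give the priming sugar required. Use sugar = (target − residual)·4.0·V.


sugar = (2.4 − 0.8)·4.0·23.3

149.1200 g


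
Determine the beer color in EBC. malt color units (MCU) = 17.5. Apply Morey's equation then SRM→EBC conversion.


SRM = 1.4922·MCU^0.6859;  EBC = SRM·1.97
SRM = 1.4922·17.5^0.6859 = 10.6274
EBC = 10.6274·1.97

20.9360 EBC


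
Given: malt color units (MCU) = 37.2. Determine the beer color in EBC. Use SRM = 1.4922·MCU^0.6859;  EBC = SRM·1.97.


SRM = 1.4922·37.2^0.6859 = 17.8264
EBC = 17.8264·1.97

35.1179 EBC


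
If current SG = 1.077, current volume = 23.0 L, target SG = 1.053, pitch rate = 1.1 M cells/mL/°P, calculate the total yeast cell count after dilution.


V_w = V·((SG_c−1)/(SG_t−1)−1);  °P = 259 − 259/SG_t;  cells = rate·(V+V_w)·°P
V_w = 23.0·((1.077−1)/(1.053−1)−1) = 10.4151
V_final = 23.0 + 10.4151 = 33.4151
°P = 259 − 259/1.053 = 13.0361
cells = 1.1·33.4151·13.0361

479.1623 billion cells


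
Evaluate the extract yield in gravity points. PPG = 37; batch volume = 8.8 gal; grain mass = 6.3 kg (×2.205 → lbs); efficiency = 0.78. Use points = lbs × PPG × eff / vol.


lbs = 6.3 × 2.205 = 13.8915
points = 13.8915 × 37 × 0.78 / 8.8

45.5578 points


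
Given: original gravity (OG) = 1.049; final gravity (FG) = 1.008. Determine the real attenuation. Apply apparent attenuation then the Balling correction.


AA = (OG−FG)/(OG−1)·100;  RA = AA·0.8192
AA = (1.049 − 1.008)/(1.049 − 1)·100 = 83.6735
RA = 83.6735·0.8192

68.5453 %


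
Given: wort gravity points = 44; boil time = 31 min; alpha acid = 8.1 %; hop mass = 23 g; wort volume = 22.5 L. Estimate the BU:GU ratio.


U = 1.65·0.000125^(GP/1000)·(1−e^(−0.04t))/4.15;  IBU = (α/100)·m·U·1000/V;  BU:GU = IBU/GP
U = 1.65·0.000125^(44/1000)·(1−e^(−0.04·31))/4.15 = 0.1903
IBU = (8.1/100)·23·0.1903·1000/22.5 = 15.7531
BU:GU = 15.7531/44

0.3580


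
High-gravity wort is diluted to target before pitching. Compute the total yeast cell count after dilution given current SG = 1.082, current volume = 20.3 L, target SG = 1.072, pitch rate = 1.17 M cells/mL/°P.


V_w = V·((SG_c−1)/(SG_t−1)−1);  °P = 259 − 259/SG_t;  cells = rate·(V+V_w)·°P
V_w = 20.3·((1.082−1)/(1.072−1)−1) = 2.8194
V_final = 20.3 + 2.8194 = 23.1194
°P = 259 − 259/1.072 = 17.3955
cells = 1.17·23.1194·17.3955

470.5445 billion cells


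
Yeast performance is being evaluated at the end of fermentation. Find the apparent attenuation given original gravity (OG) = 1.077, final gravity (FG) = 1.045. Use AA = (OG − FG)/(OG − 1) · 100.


AA = (1.077 − 1.045)/(1.077 − 1) · 100

41.5584 %


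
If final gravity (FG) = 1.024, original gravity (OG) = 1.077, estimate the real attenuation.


AA = (OG−FG)/(OG−1)·100;  RA = AA·0.8192
AA = (1.077 − 1.024)/(1.077 − 1)·100 = 68.8312
RA = 68.8312·0.8192

56.3865 %


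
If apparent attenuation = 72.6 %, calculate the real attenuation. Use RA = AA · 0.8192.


RA = 72.6 · 0.8192

59.4739 %


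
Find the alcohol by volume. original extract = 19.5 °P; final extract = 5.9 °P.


SG = 259/(259 − P);  ABV = (OG − FG)·131.25
OG = 259/(259 − 19.5) = 1.0814
FG = 259/(259 − 5.9) = 1.0233
ABV = (1.0814 − 1.0233)·131.25

7.6268 % ABV


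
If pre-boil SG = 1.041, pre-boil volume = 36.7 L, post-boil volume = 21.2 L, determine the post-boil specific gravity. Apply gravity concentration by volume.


SG_post = 1 + (SG_pre − 1)·V_pre/V_post
pts_pre = (1.041 − 1)·1000 = 41.0000
pts_post = 41.0000·36.7/21.2 = 70.9764
SG_post = 1 + 70.9764/1000

1.0710


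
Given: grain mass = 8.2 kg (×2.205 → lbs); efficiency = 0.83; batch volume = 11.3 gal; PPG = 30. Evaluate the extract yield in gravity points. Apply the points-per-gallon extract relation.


points = lbs × PPG × eff / vol
lbs = 8.2 × 2.205 = 18.0810
points = 18.0810 × 30 × 0.83 / 11.3

39.8422 points


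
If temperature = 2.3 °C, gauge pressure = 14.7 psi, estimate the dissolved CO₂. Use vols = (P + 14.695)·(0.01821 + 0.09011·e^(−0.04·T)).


vols = (14.7 + 14.695)·(0.01821 + 0.09011·e^(−0.04·2.3))

2.9513 volumes


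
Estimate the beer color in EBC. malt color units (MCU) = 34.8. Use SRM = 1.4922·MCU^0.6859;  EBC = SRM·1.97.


SRM = 1.4922·34.8^0.6859 = 17.0293
EBC = 17.0293·1.97

33.5477 EBC


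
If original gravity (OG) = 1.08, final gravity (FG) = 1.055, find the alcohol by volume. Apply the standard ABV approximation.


ABV = (OG − FG) · 131.25
ABV = (1.08 − 1.055) · 131.25

3.2813 % ABV


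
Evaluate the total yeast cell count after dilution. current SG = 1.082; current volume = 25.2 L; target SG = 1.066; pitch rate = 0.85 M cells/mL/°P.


V_w = V·((SG_c−1)/(SG_t−1)−1);  °P = 259 − 259/SG_t;  cells = rate·(V+V_w)·°P
V_w = 25.2·((1.082−1)/(1.066−1)−1) = 6.1091
V_final = 25.2 + 6.1091 = 31.3091
°P = 259 − 259/1.066 = 16.0356
cells = 0.85·31.3091·16.0356

426.7523 billion cells


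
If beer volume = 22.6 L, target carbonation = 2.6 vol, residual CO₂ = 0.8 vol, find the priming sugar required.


sugar = (target − residual)·4.0·V
sugar = (2.6 − 0.8)·4.0·22.6

162.7200 g


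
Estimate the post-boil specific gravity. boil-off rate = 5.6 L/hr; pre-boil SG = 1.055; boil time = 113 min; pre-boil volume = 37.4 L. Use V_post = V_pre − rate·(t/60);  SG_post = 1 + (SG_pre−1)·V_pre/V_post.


V_post = 37.4 − 5.6·(113/60) = 26.8533
SG_post = 1 + (1.055 − 1)·37.4/26.8533

1.0766


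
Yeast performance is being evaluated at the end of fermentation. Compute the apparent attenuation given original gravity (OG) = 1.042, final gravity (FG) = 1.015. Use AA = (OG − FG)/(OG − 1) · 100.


AA = (1.042 − 1.015)/(1.042 − 1) · 100

64.2857 %


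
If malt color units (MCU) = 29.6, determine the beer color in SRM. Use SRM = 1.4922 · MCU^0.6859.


SRM = 1.4922 · 29.6^0.6859

15.2400 SRM


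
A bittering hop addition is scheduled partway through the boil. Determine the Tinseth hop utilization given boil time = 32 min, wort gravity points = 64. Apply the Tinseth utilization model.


U = 1.65·0.000125^(GP/1000) · (1 − e^(−0.04·t))/4.15
bigness = 1.65·0.000125^(64/1000) = 0.9283
boil_factor = (1 − e^(−0.04·32))/4.15 = 0.1740
U = 0.9283 · 0.1740

0.1615


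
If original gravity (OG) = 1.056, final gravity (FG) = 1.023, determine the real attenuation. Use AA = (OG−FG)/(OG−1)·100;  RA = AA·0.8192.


AA = (1.056 − 1.023)/(1.056 − 1)·100 = 58.9286
RA = 58.9286·0.8192

48.2743 %


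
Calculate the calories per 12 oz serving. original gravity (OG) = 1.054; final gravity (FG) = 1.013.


ABW = (OG−FG)·131.25·0.79/FG;  °P = 259 − 259/SG (for OG→OE and FG→AE);  RE = 0.1808·OE + 0.8192·AE;  Cal = (6.9·ABW + 4·(RE−0.1))·FG·3.55
ABW = (1.054 − 1.013)·131.25·0.79/1.013 = 4.1966
OE = 259 − 259/1.054 = 13.2694 °P
AE = 259 − 259/1.013 = 3.3238 °P
RE = 0.1808·13.2694 + 0.8192·3.3238 = 5.1220 °P
Cal = (6.9·4.1966 + 4·(5.1220−0.1))·1.013·3.55

176.3718 kcal


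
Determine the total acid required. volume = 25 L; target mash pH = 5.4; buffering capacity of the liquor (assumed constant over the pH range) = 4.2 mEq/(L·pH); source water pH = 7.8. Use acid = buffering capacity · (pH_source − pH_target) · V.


acid = 4.2 · (7.8 − 5.4) · 25

252.0000 mEq


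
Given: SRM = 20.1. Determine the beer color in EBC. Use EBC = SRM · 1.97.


EBC = 20.1 · 1.97

39.5970 EBC


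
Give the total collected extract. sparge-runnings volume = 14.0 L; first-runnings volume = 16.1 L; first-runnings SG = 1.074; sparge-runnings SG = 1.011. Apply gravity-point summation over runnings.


total = Σ (SG_i − 1)·1000·V_i
first = (1.074 − 1)·1000·16.1 = 1191.4000
sparge = (1.011 − 1)·1000·14.0 = 154.0000
total = 1191.4000 + 154.0000

1345.4000 gravity·L


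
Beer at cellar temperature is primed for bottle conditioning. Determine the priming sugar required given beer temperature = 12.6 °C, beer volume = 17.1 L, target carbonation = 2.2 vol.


residual = 14.695·(0.01821 + 0.09011·e^(−0.04·T));  sugar = (target − residual)·4.0·V
residual = 14.695·(0.01821 + 0.09011·e^(−0.04·12.6)) = 1.0675
sugar = (2.2 − 1.0675)·4.0·17.1

77.4604 g


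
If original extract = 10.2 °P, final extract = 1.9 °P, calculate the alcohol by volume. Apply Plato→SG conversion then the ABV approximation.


SG = 259/(259 − P);  ABV = (OG − FG)·131.25
OG = 259/(259 − 10.2) = 1.0410
FG = 259/(259 − 1.9) = 1.0074
ABV = (1.0410 − 1.0074)·131.25

4.4109 % ABV


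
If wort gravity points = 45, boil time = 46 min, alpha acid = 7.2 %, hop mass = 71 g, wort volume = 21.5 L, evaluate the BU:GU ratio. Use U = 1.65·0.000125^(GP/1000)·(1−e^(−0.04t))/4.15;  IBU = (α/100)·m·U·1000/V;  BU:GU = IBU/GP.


U = 1.65·0.000125^(45/1000)·(1−e^(−0.04·46))/4.15 = 0.2232
IBU = (7.2/100)·71·0.2232·1000/21.5 = 53.0688
BU:GU = 53.0688/45

1.1793


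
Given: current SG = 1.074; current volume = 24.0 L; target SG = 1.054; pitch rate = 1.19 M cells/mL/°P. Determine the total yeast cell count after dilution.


V_w = V·((SG_c−1)/(SG_t−1)−1);  °P = 259 − 259/SG_t;  cells = rate·(V+V_w)·°P
V_w = 24.0·((1.074−1)/(1.054−1)−1) = 8.8889
V_final = 24.0 + 8.8889 = 32.8889
°P = 259 − 259/1.054 = 13.2694
cells = 1.19·32.8889·13.2694

519.3368 billion cells


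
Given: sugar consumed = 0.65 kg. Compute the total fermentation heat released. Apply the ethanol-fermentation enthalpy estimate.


Q = m_sugar · 590 kJ/kg
Q = 0.65 · 590

383.5000 kJ
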